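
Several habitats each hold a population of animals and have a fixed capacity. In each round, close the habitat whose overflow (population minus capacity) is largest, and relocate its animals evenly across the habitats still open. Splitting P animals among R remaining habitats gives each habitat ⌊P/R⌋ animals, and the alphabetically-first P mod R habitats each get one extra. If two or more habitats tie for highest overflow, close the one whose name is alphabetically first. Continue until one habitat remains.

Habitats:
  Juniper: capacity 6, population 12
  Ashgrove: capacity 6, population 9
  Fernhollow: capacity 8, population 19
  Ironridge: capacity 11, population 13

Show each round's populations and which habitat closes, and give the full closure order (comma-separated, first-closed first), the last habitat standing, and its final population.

Closure order: Fernhollow, Juniper, Ashgrove
Last habitat: Ironridge with 53 animals

Round 1: Ashgrove=9 Fernhollow=19 Ironridge=13 Juniper=12 → close Fernhollow (overflow 11)
  19÷3 = 6 each, +1 to first 1
Round 2: Ashgrove=16 Ironridge=19 Juniper=18 → close Juniper (overflow 12)
  18÷2 = 9 each, +1 to first 0
Round 3: Ashgrove=25 Ironridge=28 → close Ashgrove (overflow 19)
  25÷1 = 25 each, +1 to first 0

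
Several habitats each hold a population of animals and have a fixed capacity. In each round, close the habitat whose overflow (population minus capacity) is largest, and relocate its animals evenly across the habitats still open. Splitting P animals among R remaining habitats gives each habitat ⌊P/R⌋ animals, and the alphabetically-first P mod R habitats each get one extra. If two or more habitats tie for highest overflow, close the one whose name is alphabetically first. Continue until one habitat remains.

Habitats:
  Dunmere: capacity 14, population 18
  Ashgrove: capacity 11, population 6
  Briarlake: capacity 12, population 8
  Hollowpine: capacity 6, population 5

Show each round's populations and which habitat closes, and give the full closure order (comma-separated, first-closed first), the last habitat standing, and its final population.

Closure order: Dunmere, Hollowpine, Ashgrove
Last habitat: Briarlake with 37 animals

Round 1: Ashgrove=6 Briarlake=8 Dunmere=18 Hollowpine=5 → close Dunmere (overflow 4)
  18÷3 = 6 each, +1 to first 0
Round 2: Ashgrove=12 Briarlake=14 Hollowpine=11 → close Hollowpine (overflow 5)
  11÷2 = 5 each, +1 to first 1
Round 3: Ashgrove=18 Briarlake=19 → close Ashgrove (overflow 7)
  18÷1 = 18 each, +1 to first 0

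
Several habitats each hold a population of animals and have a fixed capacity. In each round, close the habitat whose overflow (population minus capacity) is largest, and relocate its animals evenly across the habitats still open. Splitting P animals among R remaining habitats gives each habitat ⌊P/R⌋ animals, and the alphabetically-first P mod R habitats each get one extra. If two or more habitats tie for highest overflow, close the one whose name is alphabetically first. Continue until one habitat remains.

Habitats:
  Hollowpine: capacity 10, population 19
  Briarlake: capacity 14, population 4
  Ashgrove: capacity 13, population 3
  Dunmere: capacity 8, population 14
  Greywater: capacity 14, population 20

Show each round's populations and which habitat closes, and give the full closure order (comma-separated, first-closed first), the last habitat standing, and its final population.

Round 1: Ashgrove=3 Briarlake=4 Dunmere=14 Greywater=20 Hollowpine=19 → close Hollowpine (overflow 9)
  19÷4 = 4 each, +1 to first 3
Round 2: Ashgrove=8 Briarlake=9 Dunmere=19 Greywater=24 → close Dunmere (overflow 11)
  19÷3 = 6 each, +1 to first 1
Round 3: Ashgrove=15 Briarlake=15 Greywater=30 → close Greywater (overflow 16)
  30÷2 = 15 each, +1 to first 0
Round 4: Ashgrove=30 Briarlake=30 → close Ashgrove (overflow 17)
  30÷1 = 30 each, +1 to first 0

Closure order: Hollowpine, Dunmere, Greywater, Ashgrove
Last habitat: Briarlake with 60 animals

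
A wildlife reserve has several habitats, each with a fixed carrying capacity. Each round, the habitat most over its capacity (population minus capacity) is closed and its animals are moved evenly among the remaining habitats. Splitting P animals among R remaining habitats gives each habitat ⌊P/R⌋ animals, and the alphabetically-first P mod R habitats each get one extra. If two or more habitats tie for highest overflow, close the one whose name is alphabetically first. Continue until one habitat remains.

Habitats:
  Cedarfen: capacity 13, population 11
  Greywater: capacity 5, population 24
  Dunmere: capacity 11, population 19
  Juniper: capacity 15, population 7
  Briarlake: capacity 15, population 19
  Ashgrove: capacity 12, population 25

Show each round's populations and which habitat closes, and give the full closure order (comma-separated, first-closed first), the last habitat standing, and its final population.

Round 1: Ashgrove=25 Briarlake=19 Cedarfen=11 Dunmere=19 Greywater=24 Juniper=7 → close Greywater (overflow 19)
  24÷5 = 4 each, +1 to first 4
Round 2: Ashgrove=30 Briarlake=24 Cedarfen=16 Dunmere=24 Juniper=11 → close Ashgrove (overflow 18)
  30÷4 = 7 each, +1 to first 2
Round 3: Briarlake=32 Cedarfen=24 Dunmere=31 Juniper=18 → close Dunmere (overflow 20)
  31÷3 = 10 each, +1 to first 1
Round 4: Briarlake=43 Cedarfen=34 Juniper=28 → close Briarlake (overflow 28)
  43÷2 = 21 each, +1 to first 1
Round 5: Cedarfen=56 Juniper=49 → close Cedarfen (overflow 43)
  56÷1 = 56 each, +1 to first 0

Closure order: Greywater, Ashgrove, Dunmere, Briarlake, Cedarfen
Last habitat: Juniper with 105 animals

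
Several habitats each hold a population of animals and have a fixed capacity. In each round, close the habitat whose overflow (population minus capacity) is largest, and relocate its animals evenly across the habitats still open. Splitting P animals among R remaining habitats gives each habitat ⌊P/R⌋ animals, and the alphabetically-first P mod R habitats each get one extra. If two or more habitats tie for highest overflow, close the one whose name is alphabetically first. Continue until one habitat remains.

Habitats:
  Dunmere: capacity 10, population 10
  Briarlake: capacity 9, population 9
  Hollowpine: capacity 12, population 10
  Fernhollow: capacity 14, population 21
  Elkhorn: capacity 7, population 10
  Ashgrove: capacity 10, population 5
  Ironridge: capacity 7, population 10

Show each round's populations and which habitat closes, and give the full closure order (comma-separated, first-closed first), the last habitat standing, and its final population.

Closure order: Fernhollow, Elkhorn, Ironridge, Briarlake, Dunmere, Ashgrove
Last habitat: Hollowpine with 75 animals

Round 1: Ashgrove=5 Briarlake=9 Dunmere=10 Elkhorn=10 Fernhollow=21 Hollowpine=10 Ironridge=10 → close Fernhollow (overflow 7)
  21÷6 = 3 each, +1 to first 3
Round 2: Ashgrove=9 Briarlake=13 Dunmere=14 Elkhorn=13 Hollowpine=13 Ironridge=13 → close Elkhorn (overflow 6)
  13÷5 = 2 each, +1 to first 3
Round 3: Ashgrove=12 Briarlake=16 Dunmere=17 Hollowpine=15 Ironridge=15 → close Ironridge (overflow 8)
  15÷4 = 3 each, +1 to first 3
Round 4: Ashgrove=16 Briarlake=20 Dunmere=21 Hollowpine=18 → close Briarlake (overflow 11)
  20÷3 = 6 each, +1 to first 2
Round 5: Ashgrove=23 Dunmere=28 Hollowpine=24 → close Dunmere (overflow 18)
  28÷2 = 14 each, +1 to first 0
Round 6: Ashgrove=37 Hollowpine=38 → close Ashgrove (overflow 27)
  37÷1 = 37 each, +1 to first 0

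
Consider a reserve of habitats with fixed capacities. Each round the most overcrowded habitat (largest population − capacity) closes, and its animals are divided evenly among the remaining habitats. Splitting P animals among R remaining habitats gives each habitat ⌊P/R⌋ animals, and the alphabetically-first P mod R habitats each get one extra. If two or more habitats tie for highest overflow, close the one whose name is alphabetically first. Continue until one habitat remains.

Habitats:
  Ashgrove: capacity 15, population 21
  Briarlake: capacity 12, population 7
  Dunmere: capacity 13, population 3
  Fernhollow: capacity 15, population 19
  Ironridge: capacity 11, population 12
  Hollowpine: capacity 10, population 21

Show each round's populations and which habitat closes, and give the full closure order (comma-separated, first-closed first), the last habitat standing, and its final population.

Round 1: Ashgrove=21 Briarlake=7 Dunmere=3 Fernhollow=19 Hollowpine=21 Ironridge=12 → close Hollowpine (overflow 11)
  21÷5 = 4 each, +1 to first 1
Round 2: Ashgrove=26 Briarlake=11 Dunmere=7 Fernhollow=23 Ironridge=16 → close Ashgrove (overflow 11)
  26÷4 = 6 each, +1 to first 2
Round 3: Briarlake=18 Dunmere=14 Fernhollow=29 Ironridge=22 → close Fernhollow (overflow 14)
  29÷3 = 9 each, +1 to first 2
Round 4: Briarlake=28 Dunmere=24 Ironridge=31 → close Ironridge (overflow 20)
  31÷2 = 15 each, +1 to first 1
Round 5: Briarlake=44 Dunmere=39 → close Briarlake (overflow 32)
  44÷1 = 44 each, +1 to first 0

Closure order: Hollowpine, Ashgrove, Fernhollow, Ironridge, Briarlake
Last habitat: Dunmere with 83 animals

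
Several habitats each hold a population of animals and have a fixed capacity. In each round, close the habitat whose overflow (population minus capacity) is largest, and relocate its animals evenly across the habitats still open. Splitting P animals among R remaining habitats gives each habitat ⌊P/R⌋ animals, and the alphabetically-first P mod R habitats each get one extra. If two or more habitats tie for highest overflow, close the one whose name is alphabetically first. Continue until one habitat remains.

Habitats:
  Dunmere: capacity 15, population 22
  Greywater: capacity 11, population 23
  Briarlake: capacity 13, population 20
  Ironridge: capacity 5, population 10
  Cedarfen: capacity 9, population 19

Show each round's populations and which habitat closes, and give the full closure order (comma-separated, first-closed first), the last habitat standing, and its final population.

Closure order: Greywater, Cedarfen, Briarlake, Dunmere
Last habitat: Ironridge with 94 animals

Round 1: Briarlake=20 Cedarfen=19 Dunmere=22 Greywater=23 Ironridge=10 → close Greywater (overflow 12)
  23÷4 = 5 each, +1 to first 3
Round 2: Briarlake=26 Cedarfen=25 Dunmere=28 Ironridge=15 → close Cedarfen (overflow 16)
  25÷3 = 8 each, +1 to first 1
Round 3: Briarlake=35 Dunmere=36 Ironridge=23 → close Briarlake (overflow 22)
  35÷2 = 17 each, +1 to first 1
Round 4: Dunmere=54 Ironridge=40 → close Dunmere (overflow 39)
  54÷1 = 54 each, +1 to first 0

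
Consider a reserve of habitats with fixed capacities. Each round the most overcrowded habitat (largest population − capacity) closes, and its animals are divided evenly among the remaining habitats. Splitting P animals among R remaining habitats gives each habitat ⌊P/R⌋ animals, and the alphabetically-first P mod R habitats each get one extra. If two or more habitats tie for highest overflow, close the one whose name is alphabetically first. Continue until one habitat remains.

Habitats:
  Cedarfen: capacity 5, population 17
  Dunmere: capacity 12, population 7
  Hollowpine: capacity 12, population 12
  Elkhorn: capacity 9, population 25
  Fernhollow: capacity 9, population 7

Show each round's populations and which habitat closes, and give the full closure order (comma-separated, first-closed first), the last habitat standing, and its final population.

Closure order: Elkhorn, Cedarfen, Hollowpine, Fernhollow
Last habitat: Dunmere with 68 animals

Round 1: Cedarfen=17 Dunmere=7 Elkhorn=25 Fernhollow=7 Hollowpine=12 → close Elkhorn (overflow 16)
  25÷4 = 6 each, +1 to first 1
Round 2: Cedarfen=24 Dunmere=13 Fernhollow=13 Hollowpine=18 → close Cedarfen (overflow 19)
  24÷3 = 8 each, +1 to first 0
Round 3: Dunmere=21 Fernhollow=21 Hollowpine=26 → close Hollowpine (overflow 14)
  26÷2 = 13 each, +1 to first 0
Round 4: Dunmere=34 Fernhollow=34 → close Fernhollow (overflow 25)
  34÷1 = 34 each, +1 to first 0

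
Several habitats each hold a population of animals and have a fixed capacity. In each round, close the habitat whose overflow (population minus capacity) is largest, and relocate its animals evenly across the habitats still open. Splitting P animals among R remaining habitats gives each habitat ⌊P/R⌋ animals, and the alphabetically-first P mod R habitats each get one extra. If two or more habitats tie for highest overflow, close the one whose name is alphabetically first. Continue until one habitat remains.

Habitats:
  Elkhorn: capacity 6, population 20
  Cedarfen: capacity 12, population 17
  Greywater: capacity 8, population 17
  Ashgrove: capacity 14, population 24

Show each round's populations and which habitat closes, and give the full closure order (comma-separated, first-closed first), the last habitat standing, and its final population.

Closure order: Elkhorn, Ashgrove, Greywater
Last habitat: Cedarfen with 78 animals

Round 1: Ashgrove=24 Cedarfen=17 Elkhorn=20 Greywater=17 → close Elkhorn (overflow 14)
  20÷3 = 6 each, +1 to first 2
Round 2: Ashgrove=31 Cedarfen=24 Greywater=23 → close Ashgrove (overflow 17)
  31÷2 = 15 each, +1 to first 1
Round 3: Cedarfen=40 Greywater=38 → close Greywater (overflow 30)
  38÷1 = 38 each, +1 to first 0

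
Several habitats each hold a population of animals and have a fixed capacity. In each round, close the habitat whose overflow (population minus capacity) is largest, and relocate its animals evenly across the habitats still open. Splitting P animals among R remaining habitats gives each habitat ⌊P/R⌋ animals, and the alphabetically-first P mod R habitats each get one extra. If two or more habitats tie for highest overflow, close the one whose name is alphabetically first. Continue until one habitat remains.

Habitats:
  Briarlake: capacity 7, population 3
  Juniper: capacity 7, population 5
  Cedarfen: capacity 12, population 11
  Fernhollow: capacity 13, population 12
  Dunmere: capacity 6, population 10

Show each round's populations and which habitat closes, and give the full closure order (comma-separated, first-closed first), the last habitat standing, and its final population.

Closure order: Dunmere, Cedarfen, Fernhollow, Briarlake
Last habitat: Juniper with 41 animals

Round 1: Briarlake=3 Cedarfen=11 Dunmere=10 Fernhollow=12 Juniper=5 → close Dunmere (overflow 4)
  10÷4 = 2 each, +1 to first 2
Round 2: Briarlake=6 Cedarfen=14 Fernhollow=14 Juniper=7 → close Cedarfen (overflow 2)
  14÷3 = 4 each, +1 to first 2
Round 3: Briarlake=11 Fernhollow=19 Juniper=11 → close Fernhollow (overflow 6)
  19÷2 = 9 each, +1 to first 1
Round 4: Briarlake=21 Juniper=20 → close Briarlake (overflow 14)
  21÷1 = 21 each, +1 to first 0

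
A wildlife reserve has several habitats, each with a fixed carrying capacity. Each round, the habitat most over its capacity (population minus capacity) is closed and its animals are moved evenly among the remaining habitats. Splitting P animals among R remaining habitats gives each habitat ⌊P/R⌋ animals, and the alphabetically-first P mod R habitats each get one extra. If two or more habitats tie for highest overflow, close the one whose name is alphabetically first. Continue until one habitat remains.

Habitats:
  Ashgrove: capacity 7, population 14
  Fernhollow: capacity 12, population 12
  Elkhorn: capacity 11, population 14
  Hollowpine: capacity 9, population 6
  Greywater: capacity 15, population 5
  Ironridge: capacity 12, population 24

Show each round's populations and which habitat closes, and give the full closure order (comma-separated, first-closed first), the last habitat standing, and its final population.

Closure order: Ironridge, Ashgrove, Elkhorn, Fernhollow, Hollowpine
Last habitat: Greywater with 75 animals

Round 1: Ashgrove=14 Elkhorn=14 Fernhollow=12 Greywater=5 Hollowpine=6 Ironridge=24 → close Ironridge (overflow 12)
  24÷5 = 4 each, +1 to first 4
Round 2: Ashgrove=19 Elkhorn=19 Fernhollow=17 Greywater=10 Hollowpine=10 → close Ashgrove (overflow 12)
  19÷4 = 4 each, +1 to first 3
Round 3: Elkhorn=24 Fernhollow=22 Greywater=15 Hollowpine=14 → close Elkhorn (overflow 13)
  24÷3 = 8 each, +1 to first 0
Round 4: Fernhollow=30 Greywater=23 Hollowpine=22 → close Fernhollow (overflow 18)
  30÷2 = 15 each, +1 to first 0
Round 5: Greywater=38 Hollowpine=37 → close Hollowpine (overflow 28)
  37÷1 = 37 each, +1 to first 0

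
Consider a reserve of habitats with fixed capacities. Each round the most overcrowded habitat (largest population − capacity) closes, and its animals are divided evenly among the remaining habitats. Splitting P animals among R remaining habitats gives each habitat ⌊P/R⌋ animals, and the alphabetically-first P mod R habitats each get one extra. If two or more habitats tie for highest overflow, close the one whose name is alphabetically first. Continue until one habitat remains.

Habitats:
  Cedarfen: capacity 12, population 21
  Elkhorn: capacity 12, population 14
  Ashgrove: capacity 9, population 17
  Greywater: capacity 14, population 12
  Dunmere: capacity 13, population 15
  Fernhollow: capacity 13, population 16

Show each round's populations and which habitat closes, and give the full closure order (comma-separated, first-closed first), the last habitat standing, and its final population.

Round 1: Ashgrove=17 Cedarfen=21 Dunmere=15 Elkhorn=14 Fernhollow=16 Greywater=12 → close Cedarfen (overflow 9)
  21÷5 = 4 each, +1 to first 1
Round 2: Ashgrove=22 Dunmere=19 Elkhorn=18 Fernhollow=20 Greywater=16 → close Ashgrove (overflow 13)
  22÷4 = 5 each, +1 to first 2
Round 3: Dunmere=25 Elkhorn=24 Fernhollow=25 Greywater=21 → close Dunmere (overflow 12)
  25÷3 = 8 each, +1 to first 1
Round 4: Elkhorn=33 Fernhollow=33 Greywater=29 → close Elkhorn (overflow 21)
  33÷2 = 16 each, +1 to first 1
Round 5: Fernhollow=50 Greywater=45 → close Fernhollow (overflow 37)
  50÷1 = 50 each, +1 to first 0

Closure order: Cedarfen, Ashgrove, Dunmere, Elkhorn, Fernhollow
Last habitat: Greywater with 95 animals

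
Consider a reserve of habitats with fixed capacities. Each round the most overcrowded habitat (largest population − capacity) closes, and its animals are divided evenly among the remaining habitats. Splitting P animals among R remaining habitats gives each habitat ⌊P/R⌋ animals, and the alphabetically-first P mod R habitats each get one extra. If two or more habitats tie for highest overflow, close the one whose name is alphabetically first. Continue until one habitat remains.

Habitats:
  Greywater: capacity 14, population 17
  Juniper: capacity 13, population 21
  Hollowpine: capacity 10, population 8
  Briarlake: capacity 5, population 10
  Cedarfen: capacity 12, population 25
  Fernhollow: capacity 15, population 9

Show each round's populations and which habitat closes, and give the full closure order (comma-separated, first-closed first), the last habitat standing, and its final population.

Closure order: Cedarfen, Juniper, Briarlake, Greywater, Hollowpine
Last habitat: Fernhollow with 90 animals

Round 1: Briarlake=10 Cedarfen=25 Fernhollow=9 Greywater=17 Hollowpine=8 Juniper=21 → close Cedarfen (overflow 13)
  25÷5 = 5 each, +1 to first 0
Round 2: Briarlake=15 Fernhollow=14 Greywater=22 Hollowpine=13 Juniper=26 → close Juniper (overflow 13)
  26÷4 = 6 each, +1 to first 2
Round 3: Briarlake=22 Fernhollow=21 Greywater=28 Hollowpine=19 → close Briarlake (overflow 17)
  22÷3 = 7 each, +1 to first 1
Round 4: Fernhollow=29 Greywater=35 Hollowpine=26 → close Greywater (overflow 21)
  35÷2 = 17 each, +1 to first 1
Round 5: Fernhollow=47 Hollowpine=43 → close Hollowpine (overflow 33)
  43÷1 = 43 each, +1 to first 0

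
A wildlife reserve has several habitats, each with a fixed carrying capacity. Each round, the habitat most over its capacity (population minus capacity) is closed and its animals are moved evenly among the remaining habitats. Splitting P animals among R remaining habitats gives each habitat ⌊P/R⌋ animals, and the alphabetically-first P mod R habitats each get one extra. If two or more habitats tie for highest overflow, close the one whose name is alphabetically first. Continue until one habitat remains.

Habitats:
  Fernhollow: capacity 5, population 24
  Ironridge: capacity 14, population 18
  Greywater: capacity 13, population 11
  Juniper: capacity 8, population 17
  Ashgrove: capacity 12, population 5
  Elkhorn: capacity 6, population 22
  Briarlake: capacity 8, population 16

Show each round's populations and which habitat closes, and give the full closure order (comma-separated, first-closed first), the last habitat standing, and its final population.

Closure order: Fernhollow, Elkhorn, Juniper, Briarlake, Ironridge, Greywater
Last habitat: Ashgrove with 113 animals

Round 1: Ashgrove=5 Briarlake=16 Elkhorn=22 Fernhollow=24 Greywater=11 Ironridge=18 Juniper=17 → close Fernhollow (overflow 19)
  24÷6 = 4 each, +1 to first 0
Round 2: Ashgrove=9 Briarlake=20 Elkhorn=26 Greywater=15 Ironridge=22 Juniper=21 → close Elkhorn (overflow 20)
  26÷5 = 5 each, +1 to first 1
Round 3: Ashgrove=15 Briarlake=25 Greywater=20 Ironridge=27 Juniper=26 → close Juniper (overflow 18)
  26÷4 = 6 each, +1 to first 2
Round 4: Ashgrove=22 Briarlake=32 Greywater=26 Ironridge=33 → close Briarlake (overflow 24)
  32÷3 = 10 each, +1 to first 2
Round 5: Ashgrove=33 Greywater=37 Ironridge=43 → close Ironridge (overflow 29)
  43÷2 = 21 each, +1 to first 1
Round 6: Ashgrove=55 Greywater=58 → close Greywater (overflow 45)
  58÷1 = 58 each, +1 to first 0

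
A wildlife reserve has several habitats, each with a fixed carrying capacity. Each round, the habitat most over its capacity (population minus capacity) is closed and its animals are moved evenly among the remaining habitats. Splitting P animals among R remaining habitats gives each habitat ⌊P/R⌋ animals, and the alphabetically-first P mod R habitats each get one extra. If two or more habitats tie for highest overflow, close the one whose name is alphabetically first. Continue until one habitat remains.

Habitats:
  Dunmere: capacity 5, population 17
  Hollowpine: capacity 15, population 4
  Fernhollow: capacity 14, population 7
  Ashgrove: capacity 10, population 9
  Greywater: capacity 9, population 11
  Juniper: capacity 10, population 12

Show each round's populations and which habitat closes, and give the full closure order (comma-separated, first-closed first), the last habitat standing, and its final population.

Closure order: Dunmere, Greywater, Juniper, Ashgrove, Fernhollow
Last habitat: Hollowpine with 60 animals

Round 1: Ashgrove=9 Dunmere=17 Fernhollow=7 Greywater=11 Hollowpine=4 Juniper=12 → close Dunmere (overflow 12)
  17÷5 = 3 each, +1 to first 2
Round 2: Ashgrove=13 Fernhollow=11 Greywater=14 Hollowpine=7 Juniper=15 → close Greywater (overflow 5)
  14÷4 = 3 each, +1 to first 2
Round 3: Ashgrove=17 Fernhollow=15 Hollowpine=10 Juniper=18 → close Juniper (overflow 8)
  18÷3 = 6 each, +1 to first 0
Round 4: Ashgrove=23 Fernhollow=21 Hollowpine=16 → close Ashgrove (overflow 13)
  23÷2 = 11 each, +1 to first 1
Round 5: Fernhollow=33 Hollowpine=27 → close Fernhollow (overflow 19)
  33÷1 = 33 each, +1 to first 0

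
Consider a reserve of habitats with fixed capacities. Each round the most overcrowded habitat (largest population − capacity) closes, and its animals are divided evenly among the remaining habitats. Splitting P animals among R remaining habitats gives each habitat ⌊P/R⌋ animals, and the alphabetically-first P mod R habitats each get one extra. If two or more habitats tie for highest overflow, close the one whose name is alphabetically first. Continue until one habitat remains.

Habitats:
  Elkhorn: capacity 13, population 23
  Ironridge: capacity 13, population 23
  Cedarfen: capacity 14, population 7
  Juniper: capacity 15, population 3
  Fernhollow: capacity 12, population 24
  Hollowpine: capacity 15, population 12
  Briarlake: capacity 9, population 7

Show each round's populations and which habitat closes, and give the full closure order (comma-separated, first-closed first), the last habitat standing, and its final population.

Closure order: Fernhollow, Elkhorn, Ironridge, Briarlake, Hollowpine, Cedarfen
Last habitat: Juniper with 99 animals

Round 1: Briarlake=7 Cedarfen=7 Elkhorn=23 Fernhollow=24 Hollowpine=12 Ironridge=23 Juniper=3 → close Fernhollow (overflow 12)
  24÷6 = 4 each, +1 to first 0
Round 2: Briarlake=11 Cedarfen=11 Elkhorn=27 Hollowpine=16 Ironridge=27 Juniper=7 → close Elkhorn (overflow 14)
  27÷5 = 5 each, +1 to first 2
Round 3: Briarlake=17 Cedarfen=17 Hollowpine=21 Ironridge=32 Juniper=12 → close Ironridge (overflow 19)
  32÷4 = 8 each, +1 to first 0
Round 4: Briarlake=25 Cedarfen=25 Hollowpine=29 Juniper=20 → close Briarlake (overflow 16)
  25÷3 = 8 each, +1 to first 1
Round 5: Cedarfen=34 Hollowpine=37 Juniper=28 → close Hollowpine (overflow 22)
  37÷2 = 18 each, +1 to first 1
Round 6: Cedarfen=53 Juniper=46 → close Cedarfen (overflow 39)
  53÷1 = 53 each, +1 to first 0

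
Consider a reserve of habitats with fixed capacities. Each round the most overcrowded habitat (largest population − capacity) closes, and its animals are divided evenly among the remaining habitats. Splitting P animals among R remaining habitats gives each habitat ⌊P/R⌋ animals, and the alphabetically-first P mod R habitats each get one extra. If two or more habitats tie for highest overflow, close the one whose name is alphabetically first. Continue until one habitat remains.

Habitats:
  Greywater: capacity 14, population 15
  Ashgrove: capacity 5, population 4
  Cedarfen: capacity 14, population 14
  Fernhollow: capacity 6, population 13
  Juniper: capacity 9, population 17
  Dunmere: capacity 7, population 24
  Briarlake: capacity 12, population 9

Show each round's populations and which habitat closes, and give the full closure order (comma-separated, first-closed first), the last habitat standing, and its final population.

Closure order: Dunmere, Juniper, Fernhollow, Ashgrove, Greywater, Cedarfen
Last habitat: Briarlake with 96 animals

Round 1: Ashgrove=4 Briarlake=9 Cedarfen=14 Dunmere=24 Fernhollow=13 Greywater=15 Juniper=17 → close Dunmere (overflow 17)
  24÷6 = 4 each, +1 to first 0
Round 2: Ashgrove=8 Briarlake=13 Cedarfen=18 Fernhollow=17 Greywater=19 Juniper=21 → close Juniper (overflow 12)
  21÷5 = 4 each, +1 to first 1
Round 3: Ashgrove=13 Briarlake=17 Cedarfen=22 Fernhollow=21 Greywater=23 → close Fernhollow (overflow 15)
  21÷4 = 5 each, +1 to first 1
Round 4: Ashgrove=19 Briarlake=22 Cedarfen=27 Greywater=28 → close Ashgrove (overflow 14)
  19÷3 = 6 each, +1 to first 1
Round 5: Briarlake=29 Cedarfen=33 Greywater=34 → close Greywater (overflow 20)
  34÷2 = 17 each, +1 to first 0
Round 6: Briarlake=46 Cedarfen=50 → close Cedarfen (overflow 36)
  50÷1 = 50 each, +1 to first 0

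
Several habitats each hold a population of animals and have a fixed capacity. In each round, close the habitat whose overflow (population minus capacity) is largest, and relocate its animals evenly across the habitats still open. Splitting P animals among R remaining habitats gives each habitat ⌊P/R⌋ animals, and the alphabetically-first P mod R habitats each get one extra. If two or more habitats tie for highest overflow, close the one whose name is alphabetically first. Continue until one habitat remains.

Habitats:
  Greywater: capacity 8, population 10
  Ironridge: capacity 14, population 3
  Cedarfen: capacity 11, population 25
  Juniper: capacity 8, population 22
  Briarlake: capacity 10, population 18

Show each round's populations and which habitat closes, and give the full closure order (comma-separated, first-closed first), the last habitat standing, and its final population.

Closure order: Cedarfen, Juniper, Briarlake, Greywater
Last habitat: Ironridge with 78 animals

Round 1: Briarlake=18 Cedarfen=25 Greywater=10 Ironridge=3 Juniper=22 → close Cedarfen (overflow 14)
  25÷4 = 6 each, +1 to first 1
Round 2: Briarlake=25 Greywater=16 Ironridge=9 Juniper=28 → close Juniper (overflow 20)
  28÷3 = 9 each, +1 to first 1
Round 3: Briarlake=35 Greywater=25 Ironridge=18 → close Briarlake (overflow 25)
  35÷2 = 17 each, +1 to first 1
Round 4: Greywater=43 Ironridge=35 → close Greywater (overflow 35)
  43÷1 = 43 each, +1 to first 0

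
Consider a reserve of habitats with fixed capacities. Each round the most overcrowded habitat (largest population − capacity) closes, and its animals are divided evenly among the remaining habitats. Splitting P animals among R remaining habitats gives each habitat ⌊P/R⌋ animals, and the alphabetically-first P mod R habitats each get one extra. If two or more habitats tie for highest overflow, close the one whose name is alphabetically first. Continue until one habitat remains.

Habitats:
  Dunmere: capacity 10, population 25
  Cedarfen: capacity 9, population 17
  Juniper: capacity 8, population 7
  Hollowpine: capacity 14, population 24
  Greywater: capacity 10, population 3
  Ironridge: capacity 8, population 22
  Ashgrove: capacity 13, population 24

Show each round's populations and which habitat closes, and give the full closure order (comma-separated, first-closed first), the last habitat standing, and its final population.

Round 1: Ashgrove=24 Cedarfen=17 Dunmere=25 Greywater=3 Hollowpine=24 Ironridge=22 Juniper=7 → close Dunmere (overflow 15)
  25÷6 = 4 each, +1 to first 1
Round 2: Ashgrove=29 Cedarfen=21 Greywater=7 Hollowpine=28 Ironridge=26 Juniper=11 → close Ironridge (overflow 18)
  26÷5 = 5 each, +1 to first 1
Round 3: Ashgrove=35 Cedarfen=26 Greywater=12 Hollowpine=33 Juniper=16 → close Ashgrove (overflow 22)
  35÷4 = 8 each, +1 to first 3
Round 4: Cedarfen=35 Greywater=21 Hollowpine=42 Juniper=24 → close Hollowpine (overflow 28)
  42÷3 = 14 each, +1 to first 0
Round 5: Cedarfen=49 Greywater=35 Juniper=38 → close Cedarfen (overflow 40)
  49÷2 = 24 each, +1 to first 1
Round 6: Greywater=60 Juniper=62 → close Juniper (overflow 54)
  62÷1 = 62 each, +1 to first 0

Closure order: Dunmere, Ironridge, Ashgrove, Hollowpine, Cedarfen, Juniper
Last habitat: Greywater with 122 animals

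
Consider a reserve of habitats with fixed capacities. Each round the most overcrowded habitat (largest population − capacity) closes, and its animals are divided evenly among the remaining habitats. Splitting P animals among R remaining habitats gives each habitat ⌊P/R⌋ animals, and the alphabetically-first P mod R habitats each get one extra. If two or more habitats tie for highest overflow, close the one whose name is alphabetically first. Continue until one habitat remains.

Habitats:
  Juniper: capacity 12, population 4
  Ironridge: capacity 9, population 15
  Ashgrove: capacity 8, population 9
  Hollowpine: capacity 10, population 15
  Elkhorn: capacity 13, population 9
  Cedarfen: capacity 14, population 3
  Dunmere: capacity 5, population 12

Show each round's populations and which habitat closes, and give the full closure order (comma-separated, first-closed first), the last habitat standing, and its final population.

Round 1: Ashgrove=9 Cedarfen=3 Dunmere=12 Elkhorn=9 Hollowpine=15 Ironridge=15 Juniper=4 → close Dunmere (overflow 7)
  12÷6 = 2 each, +1 to first 0
Round 2: Ashgrove=11 Cedarfen=5 Elkhorn=11 Hollowpine=17 Ironridge=17 Juniper=6 → close Ironridge (overflow 8)
  17÷5 = 3 each, +1 to first 2
Round 3: Ashgrove=15 Cedarfen=9 Elkhorn=14 Hollowpine=20 Juniper=9 → close Hollowpine (overflow 10)
  20÷4 = 5 each, +1 to first 0
Round 4: Ashgrove=20 Cedarfen=14 Elkhorn=19 Juniper=14 → close Ashgrove (overflow 12)
  20÷3 = 6 each, +1 to first 2
Round 5: Cedarfen=21 Elkhorn=26 Juniper=20 → close Elkhorn (overflow 13)
  26÷2 = 13 each, +1 to first 0
Round 6: Cedarfen=34 Juniper=33 → close Juniper (overflow 21)
  33÷1 = 33 each, +1 to first 0

Closure order: Dunmere, Ironridge, Hollowpine, Ashgrove, Elkhorn, Juniper
Last habitat: Cedarfen with 67 animals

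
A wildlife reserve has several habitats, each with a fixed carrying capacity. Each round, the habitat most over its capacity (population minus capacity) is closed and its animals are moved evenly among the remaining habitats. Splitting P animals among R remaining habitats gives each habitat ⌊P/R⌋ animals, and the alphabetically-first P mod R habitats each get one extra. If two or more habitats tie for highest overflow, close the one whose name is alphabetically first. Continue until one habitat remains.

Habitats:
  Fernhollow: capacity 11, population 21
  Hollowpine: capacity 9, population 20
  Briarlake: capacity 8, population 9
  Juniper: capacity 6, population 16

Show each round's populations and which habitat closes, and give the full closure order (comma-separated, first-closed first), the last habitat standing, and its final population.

Round 1: Briarlake=9 Fernhollow=21 Hollowpine=20 Juniper=16 → close Hollowpine (overflow 11)
  20÷3 = 6 each, +1 to first 2
Round 2: Briarlake=16 Fernhollow=28 Juniper=22 → close Fernhollow (overflow 17)
  28÷2 = 14 each, +1 to first 0
Round 3: Briarlake=30 Juniper=36 → close Juniper (overflow 30)
  36÷1 = 36 each, +1 to first 0

Closure order: Hollowpine, Fernhollow, Juniper
Last habitat: Briarlake with 66 animals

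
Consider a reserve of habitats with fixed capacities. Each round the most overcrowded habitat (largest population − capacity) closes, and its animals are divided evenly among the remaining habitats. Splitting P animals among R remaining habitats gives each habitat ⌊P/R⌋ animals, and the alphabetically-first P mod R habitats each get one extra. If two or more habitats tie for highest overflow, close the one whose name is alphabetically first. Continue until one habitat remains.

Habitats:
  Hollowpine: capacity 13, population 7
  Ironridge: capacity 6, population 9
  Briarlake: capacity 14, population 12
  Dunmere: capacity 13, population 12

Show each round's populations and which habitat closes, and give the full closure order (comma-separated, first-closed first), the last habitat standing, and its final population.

Round 1: Briarlake=12 Dunmere=12 Hollowpine=7 Ironridge=9 → close Ironridge (overflow 3)
  9÷3 = 3 each, +1 to first 0
Round 2: Briarlake=15 Dunmere=15 Hollowpine=10 → close Dunmere (overflow 2)
  15÷2 = 7 each, +1 to first 1
Round 3: Briarlake=23 Hollowpine=17 → close Briarlake (overflow 9)
  23÷1 = 23 each, +1 to first 0

Closure order: Ironridge, Dunmere, Briarlake
Last habitat: Hollowpine with 40 animals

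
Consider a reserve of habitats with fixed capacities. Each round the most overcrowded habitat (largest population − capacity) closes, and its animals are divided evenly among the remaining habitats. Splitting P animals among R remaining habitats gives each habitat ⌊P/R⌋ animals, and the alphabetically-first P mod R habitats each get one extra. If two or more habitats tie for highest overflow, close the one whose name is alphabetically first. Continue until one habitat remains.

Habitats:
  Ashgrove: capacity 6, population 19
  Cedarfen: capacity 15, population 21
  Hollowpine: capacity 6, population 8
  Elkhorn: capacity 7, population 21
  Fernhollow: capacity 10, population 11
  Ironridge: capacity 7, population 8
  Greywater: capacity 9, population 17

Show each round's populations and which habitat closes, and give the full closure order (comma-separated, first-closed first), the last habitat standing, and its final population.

Closure order: Elkhorn, Ashgrove, Greywater, Cedarfen, Fernhollow, Hollowpine
Last habitat: Ironridge with 105 animals

Round 1: Ashgrove=19 Cedarfen=21 Elkhorn=21 Fernhollow=11 Greywater=17 Hollowpine=8 Ironridge=8 → close Elkhorn (overflow 14)
  21÷6 = 3 each, +1 to first 3
Round 2: Ashgrove=23 Cedarfen=25 Fernhollow=15 Greywater=20 Hollowpine=11 Ironridge=11 → close Ashgrove (overflow 17)
  23÷5 = 4 each, +1 to first 3
Round 3: Cedarfen=30 Fernhollow=20 Greywater=25 Hollowpine=15 Ironridge=15 → close Greywater (overflow 16)
  25÷4 = 6 each, +1 to first 1
Round 4: Cedarfen=37 Fernhollow=26 Hollowpine=21 Ironridge=21 → close Cedarfen (overflow 22)
  37÷3 = 12 each, +1 to first 1
Round 5: Fernhollow=39 Hollowpine=33 Ironridge=33 → close Fernhollow (overflow 29)
  39÷2 = 19 each, +1 to first 1
Round 6: Hollowpine=53 Ironridge=52 → close Hollowpine (overflow 47)
  53÷1 = 53 each, +1 to first 0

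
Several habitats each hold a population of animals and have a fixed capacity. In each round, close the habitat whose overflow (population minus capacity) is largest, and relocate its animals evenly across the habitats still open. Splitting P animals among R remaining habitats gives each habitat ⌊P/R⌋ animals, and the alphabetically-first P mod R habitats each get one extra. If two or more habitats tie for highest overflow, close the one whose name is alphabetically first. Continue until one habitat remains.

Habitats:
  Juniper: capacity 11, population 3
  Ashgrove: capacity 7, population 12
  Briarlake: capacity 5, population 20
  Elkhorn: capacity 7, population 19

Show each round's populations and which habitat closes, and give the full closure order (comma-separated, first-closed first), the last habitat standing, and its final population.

Round 1: Ashgrove=12 Briarlake=20 Elkhorn=19 Juniper=3 → close Briarlake (overflow 15)
  20÷3 = 6 each, +1 to first 2
Round 2: Ashgrove=19 Elkhorn=26 Juniper=9 → close Elkhorn (overflow 19)
  26÷2 = 13 each, +1 to first 0
Round 3: Ashgrove=32 Juniper=22 → close Ashgrove (overflow 25)
  32÷1 = 32 each, +1 to first 0

Closure order: Briarlake, Elkhorn, Ashgrove
Last habitat: Juniper with 54 animals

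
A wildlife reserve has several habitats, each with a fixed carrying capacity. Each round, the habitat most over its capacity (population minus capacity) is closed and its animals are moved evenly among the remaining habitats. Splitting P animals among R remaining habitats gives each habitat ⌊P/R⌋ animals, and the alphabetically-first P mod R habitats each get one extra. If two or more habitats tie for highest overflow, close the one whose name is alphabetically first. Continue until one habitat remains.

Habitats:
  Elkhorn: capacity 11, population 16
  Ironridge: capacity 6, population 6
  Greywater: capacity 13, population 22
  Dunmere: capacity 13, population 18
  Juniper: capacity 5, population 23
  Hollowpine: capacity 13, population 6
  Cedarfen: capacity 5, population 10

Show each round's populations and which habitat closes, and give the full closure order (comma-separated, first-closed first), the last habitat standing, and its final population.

Round 1: Cedarfen=10 Dunmere=18 Elkhorn=16 Greywater=22 Hollowpine=6 Ironridge=6 Juniper=23 → close Juniper (overflow 18)
  23÷6 = 3 each, +1 to first 5
Round 2: Cedarfen=14 Dunmere=22 Elkhorn=20 Greywater=26 Hollowpine=10 Ironridge=9 → close Greywater (overflow 13)
  26÷5 = 5 each, +1 to first 1
Round 3: Cedarfen=20 Dunmere=27 Elkhorn=25 Hollowpine=15 Ironridge=14 → close Cedarfen (overflow 15)
  20÷4 = 5 each, +1 to first 0
Round 4: Dunmere=32 Elkhorn=30 Hollowpine=20 Ironridge=19 → close Dunmere (overflow 19)
  32÷3 = 10 each, +1 to first 2
Round 5: Elkhorn=41 Hollowpine=31 Ironridge=29 → close Elkhorn (overflow 30)
  41÷2 = 20 each, +1 to first 1
Round 6: Hollowpine=52 Ironridge=49 → close Ironridge (overflow 43)
  49÷1 = 49 each, +1 to first 0

Closure order: Juniper, Greywater, Cedarfen, Dunmere, Elkhorn, Ironridge
Last habitat: Hollowpine with 101 animals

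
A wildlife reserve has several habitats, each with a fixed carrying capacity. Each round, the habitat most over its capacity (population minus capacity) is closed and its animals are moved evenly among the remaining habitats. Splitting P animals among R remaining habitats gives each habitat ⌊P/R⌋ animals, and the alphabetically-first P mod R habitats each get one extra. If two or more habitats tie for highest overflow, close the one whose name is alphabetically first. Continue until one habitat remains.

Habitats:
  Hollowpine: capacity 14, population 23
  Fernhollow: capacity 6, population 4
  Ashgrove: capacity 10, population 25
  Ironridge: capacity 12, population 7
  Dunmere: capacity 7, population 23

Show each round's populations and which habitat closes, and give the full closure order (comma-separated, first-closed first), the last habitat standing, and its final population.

Round 1: Ashgrove=25 Dunmere=23 Fernhollow=4 Hollowpine=23 Ironridge=7 → close Dunmere (overflow 16)
  23÷4 = 5 each, +1 to first 3
Round 2: Ashgrove=31 Fernhollow=10 Hollowpine=29 Ironridge=12 → close Ashgrove (overflow 21)
  31÷3 = 10 each, +1 to first 1
Round 3: Fernhollow=21 Hollowpine=39 Ironridge=22 → close Hollowpine (overflow 25)
  39÷2 = 19 each, +1 to first 1
Round 4: Fernhollow=41 Ironridge=41 → close Fernhollow (overflow 35)
  41÷1 = 41 each, +1 to first 0

Closure order: Dunmere, Ashgrove, Hollowpine, Fernhollow
Last habitat: Ironridge with 82 animals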